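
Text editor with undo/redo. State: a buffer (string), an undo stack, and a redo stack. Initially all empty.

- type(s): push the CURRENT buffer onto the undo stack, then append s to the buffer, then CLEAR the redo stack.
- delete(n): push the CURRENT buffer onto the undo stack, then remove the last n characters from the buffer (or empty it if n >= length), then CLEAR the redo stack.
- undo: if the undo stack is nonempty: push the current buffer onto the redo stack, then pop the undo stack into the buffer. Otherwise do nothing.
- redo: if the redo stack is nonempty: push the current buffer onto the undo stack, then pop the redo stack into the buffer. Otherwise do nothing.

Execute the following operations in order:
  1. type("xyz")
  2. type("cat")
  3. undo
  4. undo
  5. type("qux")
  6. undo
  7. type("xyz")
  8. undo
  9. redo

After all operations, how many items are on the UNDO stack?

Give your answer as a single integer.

After op 1 (type): buf='xyz' undo_depth=1 redo_depth=0
After op 2 (type): buf='xyzcat' undo_depth=2 redo_depth=0
After op 3 (undo): buf='xyz' undo_depth=1 redo_depth=1
After op 4 (undo): buf='(empty)' undo_depth=0 redo_depth=2
After op 5 (type): buf='qux' undo_depth=1 redo_depth=0
After op 6 (undo): buf='(empty)' undo_depth=0 redo_depth=1
After op 7 (type): buf='xyz' undo_depth=1 redo_depth=0
After op 8 (undo): buf='(empty)' undo_depth=0 redo_depth=1
After op 9 (redo): buf='xyz' undo_depth=1 redo_depth=0

Answer: 1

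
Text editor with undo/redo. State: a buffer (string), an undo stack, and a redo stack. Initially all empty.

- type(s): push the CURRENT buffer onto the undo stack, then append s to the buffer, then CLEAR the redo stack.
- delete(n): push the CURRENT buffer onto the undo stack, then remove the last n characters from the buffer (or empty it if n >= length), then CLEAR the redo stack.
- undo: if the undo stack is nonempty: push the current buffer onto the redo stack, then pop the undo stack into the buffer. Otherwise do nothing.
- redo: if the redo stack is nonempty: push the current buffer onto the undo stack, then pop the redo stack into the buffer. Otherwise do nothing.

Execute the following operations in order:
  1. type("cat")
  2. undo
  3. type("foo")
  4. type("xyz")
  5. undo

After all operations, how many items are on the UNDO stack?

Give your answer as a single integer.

Answer: 1

Derivation:
After op 1 (type): buf='cat' undo_depth=1 redo_depth=0
After op 2 (undo): buf='(empty)' undo_depth=0 redo_depth=1
After op 3 (type): buf='foo' undo_depth=1 redo_depth=0
After op 4 (type): buf='fooxyz' undo_depth=2 redo_depth=0
After op 5 (undo): buf='foo' undo_depth=1 redo_depth=1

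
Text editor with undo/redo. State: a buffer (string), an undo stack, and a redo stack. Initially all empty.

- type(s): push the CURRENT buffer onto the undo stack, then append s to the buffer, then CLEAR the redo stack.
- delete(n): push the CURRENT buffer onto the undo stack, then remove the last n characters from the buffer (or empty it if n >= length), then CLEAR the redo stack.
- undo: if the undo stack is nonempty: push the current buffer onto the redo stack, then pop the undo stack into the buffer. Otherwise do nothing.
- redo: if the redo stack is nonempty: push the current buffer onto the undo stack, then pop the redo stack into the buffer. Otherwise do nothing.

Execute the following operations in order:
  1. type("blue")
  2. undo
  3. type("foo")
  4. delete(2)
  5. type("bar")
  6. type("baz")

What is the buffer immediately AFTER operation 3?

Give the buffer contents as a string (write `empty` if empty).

After op 1 (type): buf='blue' undo_depth=1 redo_depth=0
After op 2 (undo): buf='(empty)' undo_depth=0 redo_depth=1
After op 3 (type): buf='foo' undo_depth=1 redo_depth=0

Answer: foo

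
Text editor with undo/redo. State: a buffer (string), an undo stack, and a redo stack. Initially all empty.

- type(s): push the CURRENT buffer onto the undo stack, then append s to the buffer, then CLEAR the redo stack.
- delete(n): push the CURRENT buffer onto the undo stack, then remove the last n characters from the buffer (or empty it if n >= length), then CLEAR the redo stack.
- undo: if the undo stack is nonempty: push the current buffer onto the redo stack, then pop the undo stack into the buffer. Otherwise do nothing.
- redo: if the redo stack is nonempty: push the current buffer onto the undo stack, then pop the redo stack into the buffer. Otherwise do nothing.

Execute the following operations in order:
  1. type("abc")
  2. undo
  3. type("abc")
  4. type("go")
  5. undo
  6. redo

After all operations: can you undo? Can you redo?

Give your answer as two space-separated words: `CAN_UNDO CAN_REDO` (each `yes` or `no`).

Answer: yes no

Derivation:
After op 1 (type): buf='abc' undo_depth=1 redo_depth=0
After op 2 (undo): buf='(empty)' undo_depth=0 redo_depth=1
After op 3 (type): buf='abc' undo_depth=1 redo_depth=0
After op 4 (type): buf='abcgo' undo_depth=2 redo_depth=0
After op 5 (undo): buf='abc' undo_depth=1 redo_depth=1
After op 6 (redo): buf='abcgo' undo_depth=2 redo_depth=0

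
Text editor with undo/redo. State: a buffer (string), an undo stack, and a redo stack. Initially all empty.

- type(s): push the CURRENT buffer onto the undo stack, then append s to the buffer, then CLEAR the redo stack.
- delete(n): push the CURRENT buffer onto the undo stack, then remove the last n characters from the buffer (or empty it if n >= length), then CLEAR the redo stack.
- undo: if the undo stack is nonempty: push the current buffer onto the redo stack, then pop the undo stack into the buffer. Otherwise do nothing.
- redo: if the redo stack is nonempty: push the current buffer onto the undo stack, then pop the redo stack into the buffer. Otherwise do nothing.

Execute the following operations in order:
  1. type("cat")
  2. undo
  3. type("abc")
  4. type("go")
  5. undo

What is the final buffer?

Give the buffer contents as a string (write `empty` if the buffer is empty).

Answer: abc

Derivation:
After op 1 (type): buf='cat' undo_depth=1 redo_depth=0
After op 2 (undo): buf='(empty)' undo_depth=0 redo_depth=1
After op 3 (type): buf='abc' undo_depth=1 redo_depth=0
After op 4 (type): buf='abcgo' undo_depth=2 redo_depth=0
After op 5 (undo): buf='abc' undo_depth=1 redo_depth=1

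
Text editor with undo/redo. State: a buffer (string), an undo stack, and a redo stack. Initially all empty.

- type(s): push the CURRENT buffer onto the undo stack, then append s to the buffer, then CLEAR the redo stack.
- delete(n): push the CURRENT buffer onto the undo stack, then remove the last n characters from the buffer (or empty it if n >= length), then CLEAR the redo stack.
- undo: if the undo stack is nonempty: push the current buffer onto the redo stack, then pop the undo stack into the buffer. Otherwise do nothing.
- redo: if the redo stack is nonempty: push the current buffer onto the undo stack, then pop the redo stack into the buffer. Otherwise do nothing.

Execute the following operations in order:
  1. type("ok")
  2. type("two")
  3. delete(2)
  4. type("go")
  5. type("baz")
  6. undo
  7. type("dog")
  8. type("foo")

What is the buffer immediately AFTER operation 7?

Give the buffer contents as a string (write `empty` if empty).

After op 1 (type): buf='ok' undo_depth=1 redo_depth=0
After op 2 (type): buf='oktwo' undo_depth=2 redo_depth=0
After op 3 (delete): buf='okt' undo_depth=3 redo_depth=0
After op 4 (type): buf='oktgo' undo_depth=4 redo_depth=0
After op 5 (type): buf='oktgobaz' undo_depth=5 redo_depth=0
After op 6 (undo): buf='oktgo' undo_depth=4 redo_depth=1
After op 7 (type): buf='oktgodog' undo_depth=5 redo_depth=0

Answer: oktgodog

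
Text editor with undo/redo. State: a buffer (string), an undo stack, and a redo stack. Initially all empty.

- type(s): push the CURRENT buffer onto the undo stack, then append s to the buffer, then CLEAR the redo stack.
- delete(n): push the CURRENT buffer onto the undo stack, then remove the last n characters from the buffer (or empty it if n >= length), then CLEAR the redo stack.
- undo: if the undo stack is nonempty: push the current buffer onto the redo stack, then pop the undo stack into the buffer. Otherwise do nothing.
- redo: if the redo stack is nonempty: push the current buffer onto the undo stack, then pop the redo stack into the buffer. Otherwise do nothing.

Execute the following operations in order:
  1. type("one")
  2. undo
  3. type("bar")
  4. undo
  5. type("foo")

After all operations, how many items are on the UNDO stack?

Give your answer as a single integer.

After op 1 (type): buf='one' undo_depth=1 redo_depth=0
After op 2 (undo): buf='(empty)' undo_depth=0 redo_depth=1
After op 3 (type): buf='bar' undo_depth=1 redo_depth=0
After op 4 (undo): buf='(empty)' undo_depth=0 redo_depth=1
After op 5 (type): buf='foo' undo_depth=1 redo_depth=0

Answer: 1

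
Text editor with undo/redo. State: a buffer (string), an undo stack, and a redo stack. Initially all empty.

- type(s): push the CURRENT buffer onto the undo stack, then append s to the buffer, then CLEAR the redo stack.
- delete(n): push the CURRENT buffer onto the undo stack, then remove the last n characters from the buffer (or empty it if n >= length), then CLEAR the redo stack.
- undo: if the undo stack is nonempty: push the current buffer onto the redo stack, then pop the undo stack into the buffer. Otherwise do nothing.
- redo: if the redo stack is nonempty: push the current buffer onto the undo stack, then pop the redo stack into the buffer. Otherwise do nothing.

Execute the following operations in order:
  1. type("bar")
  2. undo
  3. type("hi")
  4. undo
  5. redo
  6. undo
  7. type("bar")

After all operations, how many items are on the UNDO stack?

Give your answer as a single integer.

Answer: 1

Derivation:
After op 1 (type): buf='bar' undo_depth=1 redo_depth=0
After op 2 (undo): buf='(empty)' undo_depth=0 redo_depth=1
After op 3 (type): buf='hi' undo_depth=1 redo_depth=0
After op 4 (undo): buf='(empty)' undo_depth=0 redo_depth=1
After op 5 (redo): buf='hi' undo_depth=1 redo_depth=0
After op 6 (undo): buf='(empty)' undo_depth=0 redo_depth=1
After op 7 (type): buf='bar' undo_depth=1 redo_depth=0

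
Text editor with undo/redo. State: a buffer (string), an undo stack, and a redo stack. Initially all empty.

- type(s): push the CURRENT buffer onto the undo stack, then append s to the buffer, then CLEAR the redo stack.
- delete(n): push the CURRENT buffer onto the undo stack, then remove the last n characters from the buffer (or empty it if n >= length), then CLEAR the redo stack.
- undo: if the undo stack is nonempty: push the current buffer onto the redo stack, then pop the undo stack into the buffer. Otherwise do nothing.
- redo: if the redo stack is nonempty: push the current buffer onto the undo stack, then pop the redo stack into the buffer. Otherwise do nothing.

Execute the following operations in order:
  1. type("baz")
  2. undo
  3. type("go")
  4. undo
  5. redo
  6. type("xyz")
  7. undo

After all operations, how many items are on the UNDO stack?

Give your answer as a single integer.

After op 1 (type): buf='baz' undo_depth=1 redo_depth=0
After op 2 (undo): buf='(empty)' undo_depth=0 redo_depth=1
After op 3 (type): buf='go' undo_depth=1 redo_depth=0
After op 4 (undo): buf='(empty)' undo_depth=0 redo_depth=1
After op 5 (redo): buf='go' undo_depth=1 redo_depth=0
After op 6 (type): buf='goxyz' undo_depth=2 redo_depth=0
After op 7 (undo): buf='go' undo_depth=1 redo_depth=1

Answer: 1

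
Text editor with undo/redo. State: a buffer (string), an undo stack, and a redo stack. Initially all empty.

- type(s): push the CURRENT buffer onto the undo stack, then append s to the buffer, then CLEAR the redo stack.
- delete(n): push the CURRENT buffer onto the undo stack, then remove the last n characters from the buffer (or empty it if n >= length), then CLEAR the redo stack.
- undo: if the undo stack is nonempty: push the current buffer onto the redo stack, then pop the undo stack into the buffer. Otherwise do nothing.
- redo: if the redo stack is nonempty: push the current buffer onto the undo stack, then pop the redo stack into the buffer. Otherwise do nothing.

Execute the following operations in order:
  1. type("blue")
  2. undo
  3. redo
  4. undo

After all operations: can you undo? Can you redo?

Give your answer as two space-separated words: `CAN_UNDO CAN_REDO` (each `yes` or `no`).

After op 1 (type): buf='blue' undo_depth=1 redo_depth=0
After op 2 (undo): buf='(empty)' undo_depth=0 redo_depth=1
After op 3 (redo): buf='blue' undo_depth=1 redo_depth=0
After op 4 (undo): buf='(empty)' undo_depth=0 redo_depth=1

Answer: no yes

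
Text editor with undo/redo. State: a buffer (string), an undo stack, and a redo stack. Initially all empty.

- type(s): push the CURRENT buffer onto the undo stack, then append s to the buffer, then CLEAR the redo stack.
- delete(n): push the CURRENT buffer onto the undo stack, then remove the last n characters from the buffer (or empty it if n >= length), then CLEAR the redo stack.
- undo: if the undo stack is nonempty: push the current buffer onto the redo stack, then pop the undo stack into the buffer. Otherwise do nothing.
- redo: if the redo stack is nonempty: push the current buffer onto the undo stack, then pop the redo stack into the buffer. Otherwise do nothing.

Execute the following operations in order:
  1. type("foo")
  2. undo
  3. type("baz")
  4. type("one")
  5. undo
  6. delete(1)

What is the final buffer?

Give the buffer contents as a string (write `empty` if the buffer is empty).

After op 1 (type): buf='foo' undo_depth=1 redo_depth=0
After op 2 (undo): buf='(empty)' undo_depth=0 redo_depth=1
After op 3 (type): buf='baz' undo_depth=1 redo_depth=0
After op 4 (type): buf='bazone' undo_depth=2 redo_depth=0
After op 5 (undo): buf='baz' undo_depth=1 redo_depth=1
After op 6 (delete): buf='ba' undo_depth=2 redo_depth=0

Answer: ba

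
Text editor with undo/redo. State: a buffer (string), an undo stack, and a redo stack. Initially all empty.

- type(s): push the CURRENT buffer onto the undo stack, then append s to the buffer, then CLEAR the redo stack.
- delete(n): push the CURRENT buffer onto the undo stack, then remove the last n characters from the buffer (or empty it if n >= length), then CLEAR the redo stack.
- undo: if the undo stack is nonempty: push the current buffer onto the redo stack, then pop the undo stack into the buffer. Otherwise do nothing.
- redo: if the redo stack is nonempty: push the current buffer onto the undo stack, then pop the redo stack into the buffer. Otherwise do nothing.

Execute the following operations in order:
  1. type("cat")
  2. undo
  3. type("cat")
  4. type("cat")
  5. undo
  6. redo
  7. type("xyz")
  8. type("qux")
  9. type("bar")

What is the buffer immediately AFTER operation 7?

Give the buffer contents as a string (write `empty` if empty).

Answer: catcatxyz

Derivation:
After op 1 (type): buf='cat' undo_depth=1 redo_depth=0
After op 2 (undo): buf='(empty)' undo_depth=0 redo_depth=1
After op 3 (type): buf='cat' undo_depth=1 redo_depth=0
After op 4 (type): buf='catcat' undo_depth=2 redo_depth=0
After op 5 (undo): buf='cat' undo_depth=1 redo_depth=1
After op 6 (redo): buf='catcat' undo_depth=2 redo_depth=0
After op 7 (type): buf='catcatxyz' undo_depth=3 redo_depth=0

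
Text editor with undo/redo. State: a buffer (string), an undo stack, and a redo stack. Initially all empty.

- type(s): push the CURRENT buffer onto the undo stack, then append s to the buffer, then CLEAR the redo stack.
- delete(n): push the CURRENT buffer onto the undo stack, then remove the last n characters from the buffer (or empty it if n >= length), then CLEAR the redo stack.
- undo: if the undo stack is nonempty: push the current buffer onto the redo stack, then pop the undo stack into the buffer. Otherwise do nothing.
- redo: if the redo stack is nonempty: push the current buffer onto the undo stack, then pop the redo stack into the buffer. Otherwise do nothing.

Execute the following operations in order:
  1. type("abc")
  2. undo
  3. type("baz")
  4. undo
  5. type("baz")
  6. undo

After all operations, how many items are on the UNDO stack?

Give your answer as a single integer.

Answer: 0

Derivation:
After op 1 (type): buf='abc' undo_depth=1 redo_depth=0
After op 2 (undo): buf='(empty)' undo_depth=0 redo_depth=1
After op 3 (type): buf='baz' undo_depth=1 redo_depth=0
After op 4 (undo): buf='(empty)' undo_depth=0 redo_depth=1
After op 5 (type): buf='baz' undo_depth=1 redo_depth=0
After op 6 (undo): buf='(empty)' undo_depth=0 redo_depth=1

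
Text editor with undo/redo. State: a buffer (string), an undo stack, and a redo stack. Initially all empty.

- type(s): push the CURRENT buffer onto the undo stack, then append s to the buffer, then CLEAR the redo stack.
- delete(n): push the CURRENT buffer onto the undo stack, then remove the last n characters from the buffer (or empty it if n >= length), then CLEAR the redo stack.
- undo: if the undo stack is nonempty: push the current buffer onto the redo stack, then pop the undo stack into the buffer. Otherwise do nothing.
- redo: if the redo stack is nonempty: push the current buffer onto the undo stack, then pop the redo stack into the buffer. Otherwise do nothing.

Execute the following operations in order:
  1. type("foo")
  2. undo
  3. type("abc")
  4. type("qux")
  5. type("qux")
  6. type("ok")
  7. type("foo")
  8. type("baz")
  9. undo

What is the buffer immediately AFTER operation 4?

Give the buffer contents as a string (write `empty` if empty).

Answer: abcqux

Derivation:
After op 1 (type): buf='foo' undo_depth=1 redo_depth=0
After op 2 (undo): buf='(empty)' undo_depth=0 redo_depth=1
After op 3 (type): buf='abc' undo_depth=1 redo_depth=0
After op 4 (type): buf='abcqux' undo_depth=2 redo_depth=0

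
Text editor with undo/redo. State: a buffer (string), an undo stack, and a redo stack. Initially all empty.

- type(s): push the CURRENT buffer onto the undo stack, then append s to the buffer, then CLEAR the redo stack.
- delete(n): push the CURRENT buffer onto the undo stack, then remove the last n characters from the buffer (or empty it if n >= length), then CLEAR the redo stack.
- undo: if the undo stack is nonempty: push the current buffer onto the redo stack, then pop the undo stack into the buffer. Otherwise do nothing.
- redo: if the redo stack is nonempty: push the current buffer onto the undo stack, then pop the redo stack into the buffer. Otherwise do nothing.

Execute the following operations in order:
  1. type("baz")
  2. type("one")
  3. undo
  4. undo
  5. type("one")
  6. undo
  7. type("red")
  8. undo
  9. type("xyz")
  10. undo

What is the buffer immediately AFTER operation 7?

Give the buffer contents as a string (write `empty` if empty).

Answer: red

Derivation:
After op 1 (type): buf='baz' undo_depth=1 redo_depth=0
After op 2 (type): buf='bazone' undo_depth=2 redo_depth=0
After op 3 (undo): buf='baz' undo_depth=1 redo_depth=1
After op 4 (undo): buf='(empty)' undo_depth=0 redo_depth=2
After op 5 (type): buf='one' undo_depth=1 redo_depth=0
After op 6 (undo): buf='(empty)' undo_depth=0 redo_depth=1
After op 7 (type): buf='red' undo_depth=1 redo_depth=0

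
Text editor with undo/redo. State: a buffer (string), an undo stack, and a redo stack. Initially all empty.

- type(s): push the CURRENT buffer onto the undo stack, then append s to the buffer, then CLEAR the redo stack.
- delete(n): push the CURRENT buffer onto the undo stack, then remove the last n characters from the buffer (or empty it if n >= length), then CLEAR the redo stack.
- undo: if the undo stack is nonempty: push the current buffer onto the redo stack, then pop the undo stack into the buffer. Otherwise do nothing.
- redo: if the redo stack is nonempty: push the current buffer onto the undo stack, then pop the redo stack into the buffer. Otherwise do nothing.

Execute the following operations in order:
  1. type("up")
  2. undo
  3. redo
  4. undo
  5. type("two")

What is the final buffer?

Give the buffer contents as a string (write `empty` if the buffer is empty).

After op 1 (type): buf='up' undo_depth=1 redo_depth=0
After op 2 (undo): buf='(empty)' undo_depth=0 redo_depth=1
After op 3 (redo): buf='up' undo_depth=1 redo_depth=0
After op 4 (undo): buf='(empty)' undo_depth=0 redo_depth=1
After op 5 (type): buf='two' undo_depth=1 redo_depth=0

Answer: two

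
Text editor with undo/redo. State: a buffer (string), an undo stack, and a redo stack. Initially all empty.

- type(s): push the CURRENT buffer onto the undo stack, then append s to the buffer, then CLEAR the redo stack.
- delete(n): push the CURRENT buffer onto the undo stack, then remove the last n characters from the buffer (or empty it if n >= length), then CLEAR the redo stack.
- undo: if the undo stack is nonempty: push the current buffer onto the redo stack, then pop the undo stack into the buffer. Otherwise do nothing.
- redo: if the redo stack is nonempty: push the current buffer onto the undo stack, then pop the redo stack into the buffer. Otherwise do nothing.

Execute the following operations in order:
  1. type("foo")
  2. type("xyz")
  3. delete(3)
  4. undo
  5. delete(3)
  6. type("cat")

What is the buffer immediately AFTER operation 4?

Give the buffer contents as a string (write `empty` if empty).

After op 1 (type): buf='foo' undo_depth=1 redo_depth=0
After op 2 (type): buf='fooxyz' undo_depth=2 redo_depth=0
After op 3 (delete): buf='foo' undo_depth=3 redo_depth=0
After op 4 (undo): buf='fooxyz' undo_depth=2 redo_depth=1

Answer: fooxyz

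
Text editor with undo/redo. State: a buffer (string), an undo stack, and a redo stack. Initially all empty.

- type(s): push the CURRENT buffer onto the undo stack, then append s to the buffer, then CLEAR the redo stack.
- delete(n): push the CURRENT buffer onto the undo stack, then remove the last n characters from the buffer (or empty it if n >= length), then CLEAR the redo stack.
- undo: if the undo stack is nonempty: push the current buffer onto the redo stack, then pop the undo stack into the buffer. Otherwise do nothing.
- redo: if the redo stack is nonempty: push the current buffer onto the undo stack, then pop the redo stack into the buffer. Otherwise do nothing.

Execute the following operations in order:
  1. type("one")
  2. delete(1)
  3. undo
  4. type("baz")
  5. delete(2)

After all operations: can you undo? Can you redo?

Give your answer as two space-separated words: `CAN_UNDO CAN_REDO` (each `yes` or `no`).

Answer: yes no

Derivation:
After op 1 (type): buf='one' undo_depth=1 redo_depth=0
After op 2 (delete): buf='on' undo_depth=2 redo_depth=0
After op 3 (undo): buf='one' undo_depth=1 redo_depth=1
After op 4 (type): buf='onebaz' undo_depth=2 redo_depth=0
After op 5 (delete): buf='oneb' undo_depth=3 redo_depth=0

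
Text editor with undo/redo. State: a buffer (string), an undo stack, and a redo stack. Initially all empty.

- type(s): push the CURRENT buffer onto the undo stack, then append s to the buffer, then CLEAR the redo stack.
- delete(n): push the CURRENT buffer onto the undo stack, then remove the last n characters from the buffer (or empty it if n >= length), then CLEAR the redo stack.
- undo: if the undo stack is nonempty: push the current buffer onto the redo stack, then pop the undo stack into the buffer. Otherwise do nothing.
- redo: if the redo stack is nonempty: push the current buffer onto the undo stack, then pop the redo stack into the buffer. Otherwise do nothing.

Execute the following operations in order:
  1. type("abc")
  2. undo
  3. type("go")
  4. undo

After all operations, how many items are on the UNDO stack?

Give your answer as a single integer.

After op 1 (type): buf='abc' undo_depth=1 redo_depth=0
After op 2 (undo): buf='(empty)' undo_depth=0 redo_depth=1
After op 3 (type): buf='go' undo_depth=1 redo_depth=0
After op 4 (undo): buf='(empty)' undo_depth=0 redo_depth=1

Answer: 0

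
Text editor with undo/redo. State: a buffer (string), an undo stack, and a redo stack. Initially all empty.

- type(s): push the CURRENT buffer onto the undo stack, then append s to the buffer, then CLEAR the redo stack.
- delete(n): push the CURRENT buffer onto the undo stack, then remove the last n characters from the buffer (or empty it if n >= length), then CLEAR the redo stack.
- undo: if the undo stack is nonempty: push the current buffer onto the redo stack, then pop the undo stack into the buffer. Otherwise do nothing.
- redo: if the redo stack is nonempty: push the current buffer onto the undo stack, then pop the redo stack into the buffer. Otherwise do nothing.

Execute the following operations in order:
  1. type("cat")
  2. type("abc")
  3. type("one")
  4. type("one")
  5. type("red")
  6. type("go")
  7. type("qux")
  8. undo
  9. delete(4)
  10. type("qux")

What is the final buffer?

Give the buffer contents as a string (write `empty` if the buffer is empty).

Answer: catabconeonerqux

Derivation:
After op 1 (type): buf='cat' undo_depth=1 redo_depth=0
After op 2 (type): buf='catabc' undo_depth=2 redo_depth=0
After op 3 (type): buf='catabcone' undo_depth=3 redo_depth=0
After op 4 (type): buf='catabconeone' undo_depth=4 redo_depth=0
After op 5 (type): buf='catabconeonered' undo_depth=5 redo_depth=0
After op 6 (type): buf='catabconeoneredgo' undo_depth=6 redo_depth=0
After op 7 (type): buf='catabconeoneredgoqux' undo_depth=7 redo_depth=0
After op 8 (undo): buf='catabconeoneredgo' undo_depth=6 redo_depth=1
After op 9 (delete): buf='catabconeoner' undo_depth=7 redo_depth=0
After op 10 (type): buf='catabconeonerqux' undo_depth=8 redo_depth=0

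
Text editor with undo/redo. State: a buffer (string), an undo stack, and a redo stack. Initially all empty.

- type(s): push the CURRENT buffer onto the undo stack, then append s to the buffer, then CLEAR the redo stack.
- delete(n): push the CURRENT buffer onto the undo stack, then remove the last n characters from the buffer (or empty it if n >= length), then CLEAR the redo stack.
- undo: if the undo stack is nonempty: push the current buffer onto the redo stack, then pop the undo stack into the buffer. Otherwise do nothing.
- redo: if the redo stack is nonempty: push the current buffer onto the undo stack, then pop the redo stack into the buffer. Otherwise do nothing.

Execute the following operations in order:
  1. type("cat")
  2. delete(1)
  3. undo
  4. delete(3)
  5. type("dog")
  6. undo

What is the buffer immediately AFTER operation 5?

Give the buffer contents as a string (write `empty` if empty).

Answer: dog

Derivation:
After op 1 (type): buf='cat' undo_depth=1 redo_depth=0
After op 2 (delete): buf='ca' undo_depth=2 redo_depth=0
After op 3 (undo): buf='cat' undo_depth=1 redo_depth=1
After op 4 (delete): buf='(empty)' undo_depth=2 redo_depth=0
After op 5 (type): buf='dog' undo_depth=3 redo_depth=0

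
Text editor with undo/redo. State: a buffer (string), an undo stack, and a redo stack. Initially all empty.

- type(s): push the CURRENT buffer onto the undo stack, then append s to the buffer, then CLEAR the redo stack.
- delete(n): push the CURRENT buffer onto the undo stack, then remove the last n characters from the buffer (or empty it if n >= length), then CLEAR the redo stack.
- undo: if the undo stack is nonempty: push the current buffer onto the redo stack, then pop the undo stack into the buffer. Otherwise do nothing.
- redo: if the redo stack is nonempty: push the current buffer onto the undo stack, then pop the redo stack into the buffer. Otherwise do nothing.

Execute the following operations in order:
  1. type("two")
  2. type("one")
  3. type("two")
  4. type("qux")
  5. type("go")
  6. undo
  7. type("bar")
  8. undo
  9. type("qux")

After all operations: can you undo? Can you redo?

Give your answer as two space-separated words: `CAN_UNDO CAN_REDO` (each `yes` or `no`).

After op 1 (type): buf='two' undo_depth=1 redo_depth=0
After op 2 (type): buf='twoone' undo_depth=2 redo_depth=0
After op 3 (type): buf='twoonetwo' undo_depth=3 redo_depth=0
After op 4 (type): buf='twoonetwoqux' undo_depth=4 redo_depth=0
After op 5 (type): buf='twoonetwoquxgo' undo_depth=5 redo_depth=0
After op 6 (undo): buf='twoonetwoqux' undo_depth=4 redo_depth=1
After op 7 (type): buf='twoonetwoquxbar' undo_depth=5 redo_depth=0
After op 8 (undo): buf='twoonetwoqux' undo_depth=4 redo_depth=1
After op 9 (type): buf='twoonetwoquxqux' undo_depth=5 redo_depth=0

Answer: yes no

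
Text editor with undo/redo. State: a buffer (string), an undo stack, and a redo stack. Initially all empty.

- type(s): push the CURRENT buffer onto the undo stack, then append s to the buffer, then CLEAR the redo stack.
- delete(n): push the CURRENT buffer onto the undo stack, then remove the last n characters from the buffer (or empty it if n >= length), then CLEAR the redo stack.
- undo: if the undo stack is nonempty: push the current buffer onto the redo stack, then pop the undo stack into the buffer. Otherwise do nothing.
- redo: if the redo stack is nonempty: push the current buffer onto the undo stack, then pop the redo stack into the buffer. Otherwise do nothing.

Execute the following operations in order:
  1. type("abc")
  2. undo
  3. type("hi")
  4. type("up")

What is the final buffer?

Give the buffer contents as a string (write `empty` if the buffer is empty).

Answer: hiup

Derivation:
After op 1 (type): buf='abc' undo_depth=1 redo_depth=0
After op 2 (undo): buf='(empty)' undo_depth=0 redo_depth=1
After op 3 (type): buf='hi' undo_depth=1 redo_depth=0
After op 4 (type): buf='hiup' undo_depth=2 redo_depth=0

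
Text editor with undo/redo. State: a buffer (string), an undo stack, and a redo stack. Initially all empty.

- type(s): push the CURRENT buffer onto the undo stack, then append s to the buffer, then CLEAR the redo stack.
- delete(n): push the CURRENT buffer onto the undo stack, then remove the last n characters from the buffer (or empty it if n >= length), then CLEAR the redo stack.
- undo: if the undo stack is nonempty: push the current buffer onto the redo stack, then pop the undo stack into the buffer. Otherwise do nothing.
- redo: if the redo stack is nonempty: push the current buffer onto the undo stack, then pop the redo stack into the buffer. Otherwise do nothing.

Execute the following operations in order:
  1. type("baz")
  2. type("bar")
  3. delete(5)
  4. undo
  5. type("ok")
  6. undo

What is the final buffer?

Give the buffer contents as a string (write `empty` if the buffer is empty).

Answer: bazbar

Derivation:
After op 1 (type): buf='baz' undo_depth=1 redo_depth=0
After op 2 (type): buf='bazbar' undo_depth=2 redo_depth=0
After op 3 (delete): buf='b' undo_depth=3 redo_depth=0
After op 4 (undo): buf='bazbar' undo_depth=2 redo_depth=1
After op 5 (type): buf='bazbarok' undo_depth=3 redo_depth=0
After op 6 (undo): buf='bazbar' undo_depth=2 redo_depth=1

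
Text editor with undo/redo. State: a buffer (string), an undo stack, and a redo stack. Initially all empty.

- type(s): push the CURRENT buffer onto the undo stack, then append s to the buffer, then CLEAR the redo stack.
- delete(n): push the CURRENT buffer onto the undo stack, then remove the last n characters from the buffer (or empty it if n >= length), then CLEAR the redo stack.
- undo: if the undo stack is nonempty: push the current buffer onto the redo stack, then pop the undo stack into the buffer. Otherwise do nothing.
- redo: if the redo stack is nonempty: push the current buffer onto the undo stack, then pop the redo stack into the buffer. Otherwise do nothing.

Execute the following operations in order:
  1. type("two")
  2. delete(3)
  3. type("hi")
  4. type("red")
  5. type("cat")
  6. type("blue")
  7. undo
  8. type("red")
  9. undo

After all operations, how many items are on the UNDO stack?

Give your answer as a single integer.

After op 1 (type): buf='two' undo_depth=1 redo_depth=0
After op 2 (delete): buf='(empty)' undo_depth=2 redo_depth=0
After op 3 (type): buf='hi' undo_depth=3 redo_depth=0
After op 4 (type): buf='hired' undo_depth=4 redo_depth=0
After op 5 (type): buf='hiredcat' undo_depth=5 redo_depth=0
After op 6 (type): buf='hiredcatblue' undo_depth=6 redo_depth=0
After op 7 (undo): buf='hiredcat' undo_depth=5 redo_depth=1
After op 8 (type): buf='hiredcatred' undo_depth=6 redo_depth=0
After op 9 (undo): buf='hiredcat' undo_depth=5 redo_depth=1

Answer: 5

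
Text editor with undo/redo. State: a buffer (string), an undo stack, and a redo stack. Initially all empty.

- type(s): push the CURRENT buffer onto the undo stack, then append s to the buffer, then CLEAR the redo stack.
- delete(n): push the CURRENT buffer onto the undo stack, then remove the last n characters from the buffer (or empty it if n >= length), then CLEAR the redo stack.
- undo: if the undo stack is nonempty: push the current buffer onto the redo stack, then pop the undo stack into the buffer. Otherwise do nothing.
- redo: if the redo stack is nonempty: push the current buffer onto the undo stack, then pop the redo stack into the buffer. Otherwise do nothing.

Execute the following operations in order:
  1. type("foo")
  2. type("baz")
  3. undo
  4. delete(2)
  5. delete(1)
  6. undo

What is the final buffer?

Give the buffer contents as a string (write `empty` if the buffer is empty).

Answer: f

Derivation:
After op 1 (type): buf='foo' undo_depth=1 redo_depth=0
After op 2 (type): buf='foobaz' undo_depth=2 redo_depth=0
After op 3 (undo): buf='foo' undo_depth=1 redo_depth=1
After op 4 (delete): buf='f' undo_depth=2 redo_depth=0
After op 5 (delete): buf='(empty)' undo_depth=3 redo_depth=0
After op 6 (undo): buf='f' undo_depth=2 redo_depth=1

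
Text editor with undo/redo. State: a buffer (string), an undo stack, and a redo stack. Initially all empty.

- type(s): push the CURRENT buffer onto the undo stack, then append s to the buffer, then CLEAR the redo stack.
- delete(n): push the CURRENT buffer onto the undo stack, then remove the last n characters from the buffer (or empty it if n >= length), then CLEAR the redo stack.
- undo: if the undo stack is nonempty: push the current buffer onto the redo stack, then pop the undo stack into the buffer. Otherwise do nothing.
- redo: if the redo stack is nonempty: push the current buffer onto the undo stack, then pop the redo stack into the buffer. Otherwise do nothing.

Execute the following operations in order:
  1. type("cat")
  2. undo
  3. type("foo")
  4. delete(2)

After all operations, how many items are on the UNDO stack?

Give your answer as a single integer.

After op 1 (type): buf='cat' undo_depth=1 redo_depth=0
After op 2 (undo): buf='(empty)' undo_depth=0 redo_depth=1
After op 3 (type): buf='foo' undo_depth=1 redo_depth=0
After op 4 (delete): buf='f' undo_depth=2 redo_depth=0

Answer: 2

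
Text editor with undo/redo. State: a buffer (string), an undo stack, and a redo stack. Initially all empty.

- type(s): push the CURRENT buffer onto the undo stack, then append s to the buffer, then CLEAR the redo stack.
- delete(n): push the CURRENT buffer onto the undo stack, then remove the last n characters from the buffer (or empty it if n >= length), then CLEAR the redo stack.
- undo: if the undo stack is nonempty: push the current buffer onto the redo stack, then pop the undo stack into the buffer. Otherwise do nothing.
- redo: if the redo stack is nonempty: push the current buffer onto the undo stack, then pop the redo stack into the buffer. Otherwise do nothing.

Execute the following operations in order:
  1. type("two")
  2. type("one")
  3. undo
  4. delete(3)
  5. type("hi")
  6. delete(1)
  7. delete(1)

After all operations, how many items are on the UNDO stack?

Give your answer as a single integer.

After op 1 (type): buf='two' undo_depth=1 redo_depth=0
After op 2 (type): buf='twoone' undo_depth=2 redo_depth=0
After op 3 (undo): buf='two' undo_depth=1 redo_depth=1
After op 4 (delete): buf='(empty)' undo_depth=2 redo_depth=0
After op 5 (type): buf='hi' undo_depth=3 redo_depth=0
After op 6 (delete): buf='h' undo_depth=4 redo_depth=0
After op 7 (delete): buf='(empty)' undo_depth=5 redo_depth=0

Answer: 5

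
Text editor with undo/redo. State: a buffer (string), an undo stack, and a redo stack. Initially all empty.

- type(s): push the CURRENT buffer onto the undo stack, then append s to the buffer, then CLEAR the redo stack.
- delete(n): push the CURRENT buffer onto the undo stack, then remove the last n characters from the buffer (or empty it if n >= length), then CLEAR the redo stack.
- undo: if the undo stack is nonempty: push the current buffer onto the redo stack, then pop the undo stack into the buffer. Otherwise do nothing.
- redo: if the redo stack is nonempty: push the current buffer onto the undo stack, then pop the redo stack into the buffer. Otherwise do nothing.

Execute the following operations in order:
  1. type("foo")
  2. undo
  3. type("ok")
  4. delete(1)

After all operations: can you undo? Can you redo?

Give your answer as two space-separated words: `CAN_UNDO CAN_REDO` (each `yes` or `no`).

Answer: yes no

Derivation:
After op 1 (type): buf='foo' undo_depth=1 redo_depth=0
After op 2 (undo): buf='(empty)' undo_depth=0 redo_depth=1
After op 3 (type): buf='ok' undo_depth=1 redo_depth=0
After op 4 (delete): buf='o' undo_depth=2 redo_depth=0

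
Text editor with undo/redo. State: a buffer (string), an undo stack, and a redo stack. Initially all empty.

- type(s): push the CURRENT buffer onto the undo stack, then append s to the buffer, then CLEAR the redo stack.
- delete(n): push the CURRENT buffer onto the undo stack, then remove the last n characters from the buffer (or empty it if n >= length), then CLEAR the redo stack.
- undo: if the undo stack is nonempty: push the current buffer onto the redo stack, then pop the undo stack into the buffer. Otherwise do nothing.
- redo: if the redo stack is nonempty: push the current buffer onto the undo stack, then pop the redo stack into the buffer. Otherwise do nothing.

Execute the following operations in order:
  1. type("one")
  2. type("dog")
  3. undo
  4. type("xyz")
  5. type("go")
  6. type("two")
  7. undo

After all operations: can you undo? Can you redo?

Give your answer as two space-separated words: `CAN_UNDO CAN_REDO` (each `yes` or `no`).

After op 1 (type): buf='one' undo_depth=1 redo_depth=0
After op 2 (type): buf='onedog' undo_depth=2 redo_depth=0
After op 3 (undo): buf='one' undo_depth=1 redo_depth=1
After op 4 (type): buf='onexyz' undo_depth=2 redo_depth=0
After op 5 (type): buf='onexyzgo' undo_depth=3 redo_depth=0
After op 6 (type): buf='onexyzgotwo' undo_depth=4 redo_depth=0
After op 7 (undo): buf='onexyzgo' undo_depth=3 redo_depth=1

Answer: yes yes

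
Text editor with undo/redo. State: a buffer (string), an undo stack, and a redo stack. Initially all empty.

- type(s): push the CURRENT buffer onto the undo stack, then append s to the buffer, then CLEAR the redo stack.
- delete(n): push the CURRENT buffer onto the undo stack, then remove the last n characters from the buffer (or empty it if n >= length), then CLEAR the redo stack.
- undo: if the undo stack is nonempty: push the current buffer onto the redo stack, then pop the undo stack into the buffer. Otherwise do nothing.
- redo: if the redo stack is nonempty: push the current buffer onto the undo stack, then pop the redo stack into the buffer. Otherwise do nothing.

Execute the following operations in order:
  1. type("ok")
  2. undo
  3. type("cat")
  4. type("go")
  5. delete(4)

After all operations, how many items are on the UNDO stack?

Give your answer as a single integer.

Answer: 3

Derivation:
After op 1 (type): buf='ok' undo_depth=1 redo_depth=0
After op 2 (undo): buf='(empty)' undo_depth=0 redo_depth=1
After op 3 (type): buf='cat' undo_depth=1 redo_depth=0
After op 4 (type): buf='catgo' undo_depth=2 redo_depth=0
After op 5 (delete): buf='c' undo_depth=3 redo_depth=0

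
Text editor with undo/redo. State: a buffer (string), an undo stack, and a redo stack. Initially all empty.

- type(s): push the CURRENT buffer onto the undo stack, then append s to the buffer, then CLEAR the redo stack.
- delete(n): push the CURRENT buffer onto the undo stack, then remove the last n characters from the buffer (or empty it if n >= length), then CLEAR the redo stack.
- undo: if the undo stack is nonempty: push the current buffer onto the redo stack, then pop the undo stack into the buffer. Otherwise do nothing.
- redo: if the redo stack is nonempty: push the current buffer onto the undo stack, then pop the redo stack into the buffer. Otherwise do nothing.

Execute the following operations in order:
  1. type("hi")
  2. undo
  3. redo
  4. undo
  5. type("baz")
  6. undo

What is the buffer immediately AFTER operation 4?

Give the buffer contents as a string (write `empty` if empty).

Answer: empty

Derivation:
After op 1 (type): buf='hi' undo_depth=1 redo_depth=0
After op 2 (undo): buf='(empty)' undo_depth=0 redo_depth=1
After op 3 (redo): buf='hi' undo_depth=1 redo_depth=0
After op 4 (undo): buf='(empty)' undo_depth=0 redo_depth=1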